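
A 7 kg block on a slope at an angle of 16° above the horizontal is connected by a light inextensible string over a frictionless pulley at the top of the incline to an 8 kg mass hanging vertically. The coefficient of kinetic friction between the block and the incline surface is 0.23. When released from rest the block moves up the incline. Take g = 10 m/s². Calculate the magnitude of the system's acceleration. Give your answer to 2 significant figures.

3.0 m/s²

For the block on the incline: the weight component along the slope is m₁g sin 16° = 7 × 10 × 0.2756 = 19.292 N and the normal force is N = m₁g cos 16° = 67.288 N.
Kinetic friction opposes the block's motion up the incline: f = μN = 0.23 × 67.288 = 15.476 N acting down the slope.
Newton's second law for the block (up-slope positive): T − 19.292 − 15.476 = 7 a. For the hanging mass (downward positive): 8 × 10 − T = 8 a.
Adding the two equations eliminates T: 45.232 = 15 a, so a = 3.0155 m/s².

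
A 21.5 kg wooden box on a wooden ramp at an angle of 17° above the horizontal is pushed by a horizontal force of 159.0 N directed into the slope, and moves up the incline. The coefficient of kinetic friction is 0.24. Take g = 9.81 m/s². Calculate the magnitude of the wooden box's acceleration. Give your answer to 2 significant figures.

The horizontal push has components F cos 17° = 159.0 × 0.9563 = 152.052 N up the incline and F sin 17° = 159.0 × 0.2924 = 46.492 N pressing into the surface.
The normal force is therefore N = mg cos 17° + F sin 17° = 201.698 + 46.492 = 248.190 N, and kinetic friction down the slope is μN = 0.24 × 248.190 = 59.566 N.
Along the incline: F cos 17° − mg sin 17° − μN = ma, so 152.052 − 61.672 − 59.566 = 21.5 a, giving a = 1.4332 m/s².

1.4 m/s²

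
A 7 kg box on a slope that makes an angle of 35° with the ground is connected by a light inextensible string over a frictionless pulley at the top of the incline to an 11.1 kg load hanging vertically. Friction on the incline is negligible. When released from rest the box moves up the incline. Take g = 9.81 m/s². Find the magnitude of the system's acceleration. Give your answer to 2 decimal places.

For the box on the incline: the weight component along the slope is m₁g sin 35° = 7 × 9.81 × 0.5736 = 39.389 N and the normal force is N = m₁g cos 35° = 56.251 N.
Newton's second law for the box (up-slope positive): T − 39.389 = 7 a. For the hanging load (downward positive): 11.1 × 9.81 − T = 11.1 a.
Adding the two equations eliminates T: 69.502 = 18.1 a, so a = 3.8399 m/s².

3.84 m/s²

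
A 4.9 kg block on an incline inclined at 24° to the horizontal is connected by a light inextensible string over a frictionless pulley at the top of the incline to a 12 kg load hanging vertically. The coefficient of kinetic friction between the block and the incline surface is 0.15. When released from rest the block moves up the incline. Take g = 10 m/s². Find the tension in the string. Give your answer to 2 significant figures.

54 N

For the block on the incline: the weight component along the slope is m₁g sin 24° = 4.9 × 10 × 0.4067 = 19.928 N and the normal force is N = m₁g cos 24° = 44.764 N.
Kinetic friction opposes the block's motion up the incline: f = μN = 0.15 × 44.764 = 6.715 N acting down the slope.
Newton's second law for the block (up-slope positive): T − 19.928 − 6.715 = 4.9 a. For the hanging load (downward positive): 12 × 10 − T = 12 a.
Adding the two equations eliminates T: 93.357 = 16.9 a, so a = 5.5241 m/s².
Then from the hanging load's equation, T = 12 × (10 − 5.5241) = 53.711 N.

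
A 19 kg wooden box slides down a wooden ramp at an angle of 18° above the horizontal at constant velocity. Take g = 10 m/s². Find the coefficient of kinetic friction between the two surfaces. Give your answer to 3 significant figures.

0.325

At constant velocity the net force along the incline is zero: mg sin 18° = μ mg cos 18°.
So μ = tan 18° = 0.3090 / 0.9511 = 0.3249.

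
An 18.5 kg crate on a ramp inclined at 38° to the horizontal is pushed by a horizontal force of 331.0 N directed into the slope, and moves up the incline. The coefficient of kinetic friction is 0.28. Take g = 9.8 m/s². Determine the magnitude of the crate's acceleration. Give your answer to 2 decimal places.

The horizontal push has components F cos 38° = 331.0 × 0.7880 = 260.828 N up the incline and F sin 38° = 331.0 × 0.6157 = 203.797 N pressing into the surface.
The normal force is therefore N = mg cos 38° + F sin 38° = 142.864 + 203.797 = 346.661 N, and kinetic friction down the slope is μN = 0.28 × 346.661 = 97.065 N.
Along the incline: F cos 38° − mg sin 38° − μN = ma, so 260.828 − 111.626 − 97.065 = 18.5 a, giving a = 2.8182 m/s².

2.82 m/s²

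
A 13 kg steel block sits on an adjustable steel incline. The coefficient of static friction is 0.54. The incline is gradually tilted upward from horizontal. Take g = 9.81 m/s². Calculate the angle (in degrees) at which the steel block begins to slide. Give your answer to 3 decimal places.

At the threshold of sliding, static friction is at its maximum μ_s N and exactly balances the weight component along the incline: mg sin θ = μ_s mg cos θ.
Hence tan θ = μ_s = 0.54, so θ = arctan(0.54) = 28.3690°.

28.369°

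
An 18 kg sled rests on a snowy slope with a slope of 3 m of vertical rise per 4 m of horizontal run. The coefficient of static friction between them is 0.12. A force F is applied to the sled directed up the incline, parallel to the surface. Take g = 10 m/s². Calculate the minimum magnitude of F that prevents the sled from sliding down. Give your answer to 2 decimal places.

The normal force is N = mg cos 36.87° = 144.000 N. With F at its minimum the sled is on the verge of sliding down, so static friction is at its maximum μ_s N = 0.12 × 144.000 = 17.280 N and acts up the slope.
Equilibrium along the incline: F + μ_s N = mg sin 36.87°, so F = 108.000 − 17.280 = 90.720 N.

90.72 N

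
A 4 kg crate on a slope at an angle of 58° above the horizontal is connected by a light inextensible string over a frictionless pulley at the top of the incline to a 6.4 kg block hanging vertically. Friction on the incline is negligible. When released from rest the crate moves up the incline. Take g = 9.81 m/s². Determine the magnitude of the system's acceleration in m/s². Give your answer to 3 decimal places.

2.837 m/s²

For the crate on the incline: the weight component along the slope is m₁g sin 58° = 4 × 9.81 × 0.8480 = 33.276 N and the normal force is N = m₁g cos 58° = 20.794 N.
Newton's second law for the crate (up-slope positive): T − 33.276 = 4 a. For the hanging block (downward positive): 6.4 × 9.81 − T = 6.4 a.
Adding the two equations eliminates T: 29.508 = 10.4 a, so a = 2.8373 m/s².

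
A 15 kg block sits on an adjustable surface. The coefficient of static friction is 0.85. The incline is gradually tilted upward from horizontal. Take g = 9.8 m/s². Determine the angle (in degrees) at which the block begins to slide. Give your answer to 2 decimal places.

At the threshold of sliding, static friction is at its maximum μ_s N and exactly balances the weight component along the incline: mg sin θ = μ_s mg cos θ.
Hence tan θ = μ_s = 0.85, so θ = arctan(0.85) = 40.3645°.

40.36°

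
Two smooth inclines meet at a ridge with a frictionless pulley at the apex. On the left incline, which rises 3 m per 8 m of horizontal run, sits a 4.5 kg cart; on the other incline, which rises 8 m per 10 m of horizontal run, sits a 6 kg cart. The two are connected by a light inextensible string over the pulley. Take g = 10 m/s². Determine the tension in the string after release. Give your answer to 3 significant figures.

25.1 N

Resolve each weight along its own incline: the 4.5 kg mass has component 4.5 × 10 × sin 20.56° = 15.801 N down its slope, and the 6 kg mass has 6 × 10 × sin 38.66° = 37.482 N down its slope.
The 6 kg side's 37.482 N exceeds the other side's 15.801 N, so that mass slides down and the 4.5 kg mass slides up. Taking that direction as positive, Newton's second law for the whole system gives 37.482 − 15.801 = (4.5 + 6) a, so a = 21.681 / 10.5 = 2.0649 m/s².
For the 4.5 kg mass (up-slope positive): T − 15.801 = 4.5 × 2.0649, so T = 25.093 N.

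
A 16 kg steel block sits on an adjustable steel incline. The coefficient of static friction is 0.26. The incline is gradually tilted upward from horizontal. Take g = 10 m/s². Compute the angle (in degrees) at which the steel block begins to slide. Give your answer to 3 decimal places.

14.574°

At the threshold of sliding, static friction is at its maximum μ_s N and exactly balances the weight component along the incline: mg sin θ = μ_s mg cos θ.
Hence tan θ = μ_s = 0.26, so θ = arctan(0.26) = 14.5742°.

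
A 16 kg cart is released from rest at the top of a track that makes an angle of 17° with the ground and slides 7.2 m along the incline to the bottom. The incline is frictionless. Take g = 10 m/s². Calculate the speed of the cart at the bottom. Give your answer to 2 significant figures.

6.5 m/s

The weight component along the incline is mg sin 17° = 46.779 N and the normal force is N = mg cos 17° = 153.009 N.
With no friction, a = g sin 17° = 2.9237 m/s².
Starting from rest over a distance of 7.2 m, v² = 2aL = 2 × 2.9237 × 7.2 = 42.1013, so v = 6.4886 m/s.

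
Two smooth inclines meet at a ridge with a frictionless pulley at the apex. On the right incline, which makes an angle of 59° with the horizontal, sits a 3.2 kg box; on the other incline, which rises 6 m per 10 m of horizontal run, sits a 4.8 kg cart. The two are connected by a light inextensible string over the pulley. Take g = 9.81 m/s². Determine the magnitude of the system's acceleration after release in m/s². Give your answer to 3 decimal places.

Resolve each weight along its own incline: the 3.2 kg mass has component 3.2 × 9.81 × sin 59° = 26.908 N down its slope, and the 4.8 kg mass has 4.8 × 9.81 × sin 30.96° = 24.227 N down its slope.
The 3.2 kg side's 26.908 N exceeds the other side's 24.227 N, so that mass slides down and the 4.8 kg mass slides up. Taking that direction as positive, Newton's second law for the whole system gives 26.908 − 24.227 = (3.2 + 4.8) a, so a = 2.681 / 8 = 0.3351 m/s².

0.335 m/s²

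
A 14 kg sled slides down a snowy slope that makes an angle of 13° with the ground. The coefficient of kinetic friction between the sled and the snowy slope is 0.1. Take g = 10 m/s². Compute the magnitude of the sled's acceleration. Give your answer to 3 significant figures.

1.28 m/s²

Resolving the weight along the incline: the component pulling the sled down the slope is mg sin 13° = 14 × 10 × 0.2250 = 31.500 N, and the normal force is N = mg cos 13° = 14 × 10 × 0.9744 = 136.416 N.
Kinetic friction acts up the slope with magnitude f = μN = 0.1 × 136.416 = 13.642 N.
Net force along the incline is 31.500 − 13.642 = 17.858 N, so a = 17.858 / 14 = 1.2756 m/s².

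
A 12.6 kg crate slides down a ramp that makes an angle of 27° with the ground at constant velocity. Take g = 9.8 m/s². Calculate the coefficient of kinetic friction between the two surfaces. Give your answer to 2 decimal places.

At constant velocity the net force along the incline is zero: mg sin 27° = μ mg cos 27°.
So μ = tan 27° = 0.4540 / 0.8910 = 0.5095.

0.51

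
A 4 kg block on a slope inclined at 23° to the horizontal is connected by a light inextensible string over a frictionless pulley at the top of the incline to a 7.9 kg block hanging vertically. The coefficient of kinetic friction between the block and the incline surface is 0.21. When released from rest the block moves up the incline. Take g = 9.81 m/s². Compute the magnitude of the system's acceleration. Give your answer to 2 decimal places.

4.59 m/s²

For the block on the incline: the weight component along the slope is m₁g sin 23° = 4 × 9.81 × 0.3907 = 15.331 N and the normal force is N = m₁g cos 23° = 36.121 N.
Kinetic friction opposes the block's motion up the incline: f = μN = 0.21 × 36.121 = 7.585 N acting down the slope.
Newton's second law for the block (up-slope positive): T − 15.331 − 7.585 = 4 a. For the hanging block (downward positive): 7.9 × 9.81 − T = 7.9 a.
Adding the two equations eliminates T: 54.583 = 11.9 a, so a = 4.5868 m/s².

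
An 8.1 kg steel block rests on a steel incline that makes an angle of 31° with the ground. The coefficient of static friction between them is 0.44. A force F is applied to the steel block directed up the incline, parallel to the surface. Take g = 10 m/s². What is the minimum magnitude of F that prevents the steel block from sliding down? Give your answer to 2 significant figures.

11 N

The normal force is N = mg cos 31° = 69.431 N. With F at its minimum the steel block is on the verge of sliding down, so static friction is at its maximum μ_s N = 0.44 × 69.431 = 30.550 N and acts up the slope.
Equilibrium along the incline: F + μ_s N = mg sin 31°, so F = 41.718 − 30.550 = 11.168 N.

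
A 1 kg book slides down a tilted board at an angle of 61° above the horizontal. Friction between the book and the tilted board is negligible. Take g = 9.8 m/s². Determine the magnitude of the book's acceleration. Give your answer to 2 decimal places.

Resolving the weight along the incline: the component pulling the book down the slope is mg sin 61° = 1 × 9.8 × 0.8746 = 8.571 N, and the normal force is N = mg cos 61° = 1 × 9.8 × 0.4848 = 4.751 N.
With no friction the net force along the incline is 8.571 N, so a = g sin 61° = 8.571 / 1 = 8.5710 m/s².

8.57 m/s²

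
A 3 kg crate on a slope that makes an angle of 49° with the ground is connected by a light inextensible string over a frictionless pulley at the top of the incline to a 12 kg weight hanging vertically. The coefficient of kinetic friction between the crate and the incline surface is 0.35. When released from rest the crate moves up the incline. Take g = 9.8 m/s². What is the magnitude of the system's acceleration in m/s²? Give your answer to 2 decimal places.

5.91 m/s²

For the crate on the incline: the weight component along the slope is m₁g sin 49° = 3 × 9.8 × 0.7547 = 22.188 N and the normal force is N = m₁g cos 49° = 19.288 N.
Kinetic friction opposes the crate's motion up the incline: f = μN = 0.35 × 19.288 = 6.751 N acting down the slope.
Newton's second law for the crate (up-slope positive): T − 22.188 − 6.751 = 3 a. For the hanging weight (downward positive): 12 × 9.8 − T = 12 a.
Adding the two equations eliminates T: 88.661 = 15 a, so a = 5.9107 m/s².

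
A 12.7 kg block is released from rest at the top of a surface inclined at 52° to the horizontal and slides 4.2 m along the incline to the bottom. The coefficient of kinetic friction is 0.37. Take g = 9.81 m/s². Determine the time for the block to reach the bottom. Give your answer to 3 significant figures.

The weight component along the incline is mg sin 52° = 98.176 N and the normal force is N = mg cos 52° = 76.703 N.
Friction up the slope is f = μN = 0.37 × 76.703 = 28.380 N, so the net downslope force is 98.176 − 28.380 = 69.796 N and a = 69.796 / 12.7 = 5.4957 m/s².
Starting from rest, L = ½at², so t = √(2L/a) = √(2 × 4.2 / 5.4957) = 1.2363 s.

1.24 s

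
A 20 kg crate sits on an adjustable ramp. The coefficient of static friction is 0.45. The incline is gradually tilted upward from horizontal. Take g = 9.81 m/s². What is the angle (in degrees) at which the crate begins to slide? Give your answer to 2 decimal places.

At the threshold of sliding, static friction is at its maximum μ_s N and exactly balances the weight component along the incline: mg sin θ = μ_s mg cos θ.
Hence tan θ = μ_s = 0.45, so θ = arctan(0.45) = 24.2277°.

24.23°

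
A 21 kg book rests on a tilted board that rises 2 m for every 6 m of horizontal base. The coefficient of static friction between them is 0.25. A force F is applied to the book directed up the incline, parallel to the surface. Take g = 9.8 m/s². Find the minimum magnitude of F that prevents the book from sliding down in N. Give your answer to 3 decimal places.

16.270 N

The normal force is N = mg cos 18.43° = 195.239 N. With F at its minimum the book is on the verge of sliding down, so static friction is at its maximum μ_s N = 0.25 × 195.239 = 48.810 N and acts up the slope.
Equilibrium along the incline: F + μ_s N = mg sin 18.43°, so F = 65.080 − 48.810 = 16.270 N.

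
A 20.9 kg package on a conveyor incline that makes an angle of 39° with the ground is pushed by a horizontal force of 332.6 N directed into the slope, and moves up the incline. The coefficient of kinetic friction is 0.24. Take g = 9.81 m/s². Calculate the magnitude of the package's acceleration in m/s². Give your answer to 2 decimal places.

1.96 m/s²

The horizontal push has components F cos 39° = 332.6 × 0.7771 = 258.463 N up the incline and F sin 39° = 332.6 × 0.6293 = 209.305 N pressing into the surface.
The normal force is therefore N = mg cos 39° + F sin 39° = 159.328 + 209.305 = 368.633 N, and kinetic friction down the slope is μN = 0.24 × 368.633 = 88.472 N.
Along the incline: F cos 39° − mg sin 39° − μN = ma, so 258.463 − 129.025 − 88.472 = 20.9 a, giving a = 1.9601 m/s².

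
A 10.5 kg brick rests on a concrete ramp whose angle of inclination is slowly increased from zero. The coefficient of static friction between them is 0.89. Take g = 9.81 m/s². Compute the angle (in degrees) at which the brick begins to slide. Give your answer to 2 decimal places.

41.67°

At the threshold of sliding, static friction is at its maximum μ_s N and exactly balances the weight component along the incline: mg sin θ = μ_s mg cos θ.
Hence tan θ = μ_s = 0.89, so θ = arctan(0.89) = 41.6691°.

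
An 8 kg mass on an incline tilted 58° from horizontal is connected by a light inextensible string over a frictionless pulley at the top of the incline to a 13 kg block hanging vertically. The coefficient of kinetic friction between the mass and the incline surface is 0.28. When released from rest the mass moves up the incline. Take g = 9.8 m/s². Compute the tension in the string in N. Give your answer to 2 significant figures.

97 N

For the mass on the incline: the weight component along the slope is m₁g sin 58° = 8 × 9.8 × 0.8480 = 66.483 N and the normal force is N = m₁g cos 58° = 41.546 N.
Kinetic friction opposes the mass's motion up the incline: f = μN = 0.28 × 41.546 = 11.633 N acting down the slope.
Newton's second law for the mass (up-slope positive): T − 66.483 − 11.633 = 8 a. For the hanging block (downward positive): 13 × 9.8 − T = 13 a.
Adding the two equations eliminates T: 49.284 = 21 a, so a = 2.3469 m/s².
Then from the hanging block's equation, T = 13 × (9.8 − 2.3469) = 96.890 N.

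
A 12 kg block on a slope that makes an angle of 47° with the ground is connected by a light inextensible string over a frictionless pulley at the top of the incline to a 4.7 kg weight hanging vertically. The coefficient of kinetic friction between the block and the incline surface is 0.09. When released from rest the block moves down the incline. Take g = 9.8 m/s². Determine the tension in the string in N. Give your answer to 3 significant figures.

For the block on the incline: the weight component along the slope is m₁g sin 47° = 12 × 9.8 × 0.7314 = 86.013 N and the normal force is N = m₁g cos 47° = 80.203 N.
Kinetic friction opposes the block's motion down the incline: f = μN = 0.09 × 80.203 = 7.218 N acting up the slope.
Newton's second law for the block (down-slope positive): 86.013 − 7.218 − T = 12 a. For the hanging weight (upward positive): T − 4.7 × 9.8 = 4.7 a.
Adding the two equations eliminates T: 32.735 = 16.7 a, so a = 1.9602 m/s².
Then from the hanging weight's equation, T = 4.7 × (9.8 + 1.9602) = 55.273 N.

55.3 N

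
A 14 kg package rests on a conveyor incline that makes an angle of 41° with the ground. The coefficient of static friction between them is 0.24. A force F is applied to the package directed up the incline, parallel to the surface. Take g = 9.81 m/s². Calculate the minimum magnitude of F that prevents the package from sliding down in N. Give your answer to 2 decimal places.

The normal force is N = mg cos 41° = 103.652 N. With F at its minimum the package is on the verge of sliding down, so static friction is at its maximum μ_s N = 0.24 × 103.652 = 24.876 N and acts up the slope.
Equilibrium along the incline: F + μ_s N = mg sin 41°, so F = 90.103 − 24.876 = 65.227 N.

65.23 N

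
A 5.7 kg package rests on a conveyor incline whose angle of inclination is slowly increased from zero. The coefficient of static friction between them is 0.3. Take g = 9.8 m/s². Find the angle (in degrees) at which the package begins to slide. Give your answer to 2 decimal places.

16.70°

At the threshold of sliding, static friction is at its maximum μ_s N and exactly balances the weight component along the incline: mg sin θ = μ_s mg cos θ.
Hence tan θ = μ_s = 0.3, so θ = arctan(0.3) = 16.6992°.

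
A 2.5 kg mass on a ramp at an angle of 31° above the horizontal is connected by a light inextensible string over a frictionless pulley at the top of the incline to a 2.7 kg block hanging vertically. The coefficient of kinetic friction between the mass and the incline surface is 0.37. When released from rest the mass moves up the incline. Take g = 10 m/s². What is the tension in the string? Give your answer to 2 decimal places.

For the mass on the incline: the weight component along the slope is m₁g sin 31° = 2.5 × 10 × 0.5150 = 12.875 N and the normal force is N = m₁g cos 31° = 21.429 N.
Kinetic friction opposes the mass's motion up the incline: f = μN = 0.37 × 21.429 = 7.929 N acting down the slope.
Newton's second law for the mass (up-slope positive): T − 12.875 − 7.929 = 2.5 a. For the hanging block (downward positive): 2.7 × 10 − T = 2.7 a.
Adding the two equations eliminates T: 6.196 = 5.2 a, so a = 1.1915 m/s².
Then from the hanging block's equation, T = 2.7 × (10 − 1.1915) = 23.783 N.

23.78 N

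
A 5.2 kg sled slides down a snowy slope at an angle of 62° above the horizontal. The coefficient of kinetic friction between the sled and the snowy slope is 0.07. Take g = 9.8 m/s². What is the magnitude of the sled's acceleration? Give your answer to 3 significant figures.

8.33 m/s²

Resolving the weight along the incline: the component pulling the sled down the slope is mg sin 62° = 5.2 × 9.8 × 0.8829 = 44.993 N, and the normal force is N = mg cos 62° = 5.2 × 9.8 × 0.4695 = 23.926 N.
Kinetic friction acts up the slope with magnitude f = μN = 0.07 × 23.926 = 1.675 N.
Net force along the incline is 44.993 − 1.675 = 43.318 N, so a = 43.318 / 5.2 = 8.3304 m/s².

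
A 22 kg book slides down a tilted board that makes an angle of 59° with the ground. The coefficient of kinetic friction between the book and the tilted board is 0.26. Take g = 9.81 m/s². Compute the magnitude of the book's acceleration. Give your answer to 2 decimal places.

Resolving the weight along the incline: the component pulling the book down the slope is mg sin 59° = 22 × 9.81 × 0.8572 = 185.001 N, and the normal force is N = mg cos 59° = 22 × 9.81 × 0.5150 = 111.147 N.
Kinetic friction acts up the slope with magnitude f = μN = 0.26 × 111.147 = 28.898 N.
Net force along the incline is 185.001 − 28.898 = 156.103 N, so a = 156.103 / 22 = 7.0956 m/s².

7.10 m/s²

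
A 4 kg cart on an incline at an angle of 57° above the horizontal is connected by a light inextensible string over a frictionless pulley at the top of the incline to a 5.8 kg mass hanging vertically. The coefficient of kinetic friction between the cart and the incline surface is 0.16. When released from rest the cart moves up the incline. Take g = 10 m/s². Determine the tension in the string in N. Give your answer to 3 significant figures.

45.6 N

For the cart on the incline: the weight component along the slope is m₁g sin 57° = 4 × 10 × 0.8387 = 33.548 N and the normal force is N = m₁g cos 57° = 21.786 N.
Kinetic friction opposes the cart's motion up the incline: f = μN = 0.16 × 21.786 = 3.486 N acting down the slope.
Newton's second law for the cart (up-slope positive): T − 33.548 − 3.486 = 4 a. For the hanging mass (downward positive): 5.8 × 10 − T = 5.8 a.
Adding the two equations eliminates T: 20.966 = 9.8 a, so a = 2.1394 m/s².
Then from the hanging mass's equation, T = 5.8 × (10 − 2.1394) = 45.591 N.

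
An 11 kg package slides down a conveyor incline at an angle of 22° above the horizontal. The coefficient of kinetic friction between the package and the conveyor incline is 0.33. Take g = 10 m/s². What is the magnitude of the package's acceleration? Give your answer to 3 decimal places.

Resolving the weight along the incline: the component pulling the package down the slope is mg sin 22° = 11 × 10 × 0.3746 = 41.206 N, and the normal force is N = mg cos 22° = 11 × 10 × 0.9272 = 101.992 N.
Kinetic friction acts up the slope with magnitude f = μN = 0.33 × 101.992 = 33.657 N.
Net force along the incline is 41.206 − 33.657 = 7.549 N, so a = 7.549 / 11 = 0.6863 m/s².

0.686 m/s²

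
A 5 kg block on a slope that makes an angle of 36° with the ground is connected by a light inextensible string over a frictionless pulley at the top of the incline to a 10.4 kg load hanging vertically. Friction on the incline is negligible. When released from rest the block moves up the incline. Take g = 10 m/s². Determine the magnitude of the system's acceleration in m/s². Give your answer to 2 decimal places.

4.84 m/s²

For the block on the incline: the weight component along the slope is m₁g sin 36° = 5 × 10 × 0.5878 = 29.390 N and the normal force is N = m₁g cos 36° = 40.451 N.
Newton's second law for the block (up-slope positive): T − 29.390 = 5 a. For the hanging load (downward positive): 10.4 × 10 − T = 10.4 a.
Adding the two equations eliminates T: 74.610 = 15.4 a, so a = 4.8448 m/s².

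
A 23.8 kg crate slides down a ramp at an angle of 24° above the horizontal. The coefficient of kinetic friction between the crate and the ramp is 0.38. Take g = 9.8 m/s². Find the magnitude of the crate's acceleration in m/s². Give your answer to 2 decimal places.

Resolving the weight along the incline: the component pulling the crate down the slope is mg sin 24° = 23.8 × 9.8 × 0.4067 = 94.859 N, and the normal force is N = mg cos 24° = 23.8 × 9.8 × 0.9135 = 213.065 N.
Kinetic friction acts up the slope with magnitude f = μN = 0.38 × 213.065 = 80.965 N.
Net force along the incline is 94.859 − 80.965 = 13.894 N, so a = 13.894 / 23.8 = 0.5838 m/s².

0.58 m/s²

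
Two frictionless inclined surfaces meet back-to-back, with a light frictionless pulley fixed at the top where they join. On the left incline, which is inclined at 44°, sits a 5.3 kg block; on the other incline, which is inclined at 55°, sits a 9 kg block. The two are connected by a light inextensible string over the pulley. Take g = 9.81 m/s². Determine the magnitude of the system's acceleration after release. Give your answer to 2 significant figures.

Resolve each weight along its own incline: the 5.3 kg mass has component 5.3 × 9.81 × sin 44° = 36.117 N down its slope, and the 9 kg mass has 9 × 9.81 × sin 55° = 72.323 N down its slope.
The 9 kg side's 72.323 N exceeds the other side's 36.117 N, so that mass slides down and the 5.3 kg mass slides up. Taking that direction as positive, Newton's second law for the whole system gives 72.323 − 36.117 = (5.3 + 9) a, so a = 36.206 / 14.3 = 2.5319 m/s².

2.5 m/s²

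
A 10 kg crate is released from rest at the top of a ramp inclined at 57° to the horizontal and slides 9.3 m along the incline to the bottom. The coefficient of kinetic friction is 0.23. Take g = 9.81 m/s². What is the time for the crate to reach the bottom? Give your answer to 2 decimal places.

The weight component along the incline is mg sin 57° = 82.274 N and the normal force is N = mg cos 57° = 53.429 N.
Friction up the slope is f = μN = 0.23 × 53.429 = 12.289 N, so the net downslope force is 82.274 − 12.289 = 69.985 N and a = 69.985 / 10 = 6.9985 m/s².
Starting from rest, L = ½at², so t = √(2L/a) = √(2 × 9.3 / 6.9985) = 1.6302 s.

1.63 s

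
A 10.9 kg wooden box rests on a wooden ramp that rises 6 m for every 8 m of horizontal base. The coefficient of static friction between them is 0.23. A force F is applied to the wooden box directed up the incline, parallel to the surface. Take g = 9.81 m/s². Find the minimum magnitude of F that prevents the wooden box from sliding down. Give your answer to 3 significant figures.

The normal force is N = mg cos 36.87° = 85.543 N. With F at its minimum the wooden box is on the verge of sliding down, so static friction is at its maximum μ_s N = 0.23 × 85.543 = 19.675 N and acts up the slope.
Equilibrium along the incline: F + μ_s N = mg sin 36.87°, so F = 64.157 − 19.675 = 44.482 N.

44.5 N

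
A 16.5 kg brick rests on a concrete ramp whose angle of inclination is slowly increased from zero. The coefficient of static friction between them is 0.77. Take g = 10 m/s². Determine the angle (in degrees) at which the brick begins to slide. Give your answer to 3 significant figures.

At the threshold of sliding, static friction is at its maximum μ_s N and exactly balances the weight component along the incline: mg sin θ = μ_s mg cos θ.
Hence tan θ = μ_s = 0.77, so θ = arctan(0.77) = 37.5963°.

37.6°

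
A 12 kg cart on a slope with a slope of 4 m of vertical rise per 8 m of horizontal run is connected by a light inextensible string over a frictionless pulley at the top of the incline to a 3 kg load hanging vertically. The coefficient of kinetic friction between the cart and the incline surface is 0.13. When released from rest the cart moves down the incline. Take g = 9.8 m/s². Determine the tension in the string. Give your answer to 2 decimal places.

31.30 N

For the cart on the incline: the weight component along the slope is m₁g sin 26.57° = 12 × 9.8 × 0.4472 = 52.591 N and the normal force is N = m₁g cos 26.57° = 105.185 N.
Kinetic friction opposes the cart's motion down the incline: f = μN = 0.13 × 105.185 = 13.674 N acting up the slope.
Newton's second law for the cart (down-slope positive): 52.591 − 13.674 − T = 12 a. For the hanging load (upward positive): T − 3 × 9.8 = 3 a.
Adding the two equations eliminates T: 9.517 = 15 a, so a = 0.6345 m/s².
Then from the hanging load's equation, T = 3 × (9.8 + 0.6345) = 31.303 N.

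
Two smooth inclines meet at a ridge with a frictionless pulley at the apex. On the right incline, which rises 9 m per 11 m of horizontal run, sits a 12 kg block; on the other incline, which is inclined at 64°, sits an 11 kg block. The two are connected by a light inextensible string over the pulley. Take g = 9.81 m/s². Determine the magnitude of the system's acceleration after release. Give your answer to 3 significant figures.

Resolve each weight along its own incline: the 12 kg mass has component 12 × 9.81 × sin 39.29° = 74.545 N down its slope, and the 11 kg mass has 11 × 9.81 × sin 64° = 96.989 N down its slope.
The 11 kg side's 96.989 N exceeds the other side's 74.545 N, so that mass slides down and the 12 kg mass slides up. Taking that direction as positive, Newton's second law for the whole system gives 96.989 − 74.545 = (12 + 11) a, so a = 22.444 / 23 = 0.9758 m/s².

0.976 m/s²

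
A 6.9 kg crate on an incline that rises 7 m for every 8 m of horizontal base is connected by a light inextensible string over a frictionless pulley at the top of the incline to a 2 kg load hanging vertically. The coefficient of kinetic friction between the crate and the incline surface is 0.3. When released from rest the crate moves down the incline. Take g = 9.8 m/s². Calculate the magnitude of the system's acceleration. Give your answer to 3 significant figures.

For the crate on the incline: the weight component along the slope is m₁g sin 41.19° = 6.9 × 9.8 × 0.6585 = 44.528 N and the normal force is N = m₁g cos 41.19° = 50.889 N.
Kinetic friction opposes the crate's motion down the incline: f = μN = 0.3 × 50.889 = 15.267 N acting up the slope.
Newton's second law for the crate (down-slope positive): 44.528 − 15.267 − T = 6.9 a. For the hanging load (upward positive): T − 2 × 9.8 = 2 a.
Adding the two equations eliminates T: 9.661 = 8.9 a, so a = 1.0855 m/s².

1.09 m/s²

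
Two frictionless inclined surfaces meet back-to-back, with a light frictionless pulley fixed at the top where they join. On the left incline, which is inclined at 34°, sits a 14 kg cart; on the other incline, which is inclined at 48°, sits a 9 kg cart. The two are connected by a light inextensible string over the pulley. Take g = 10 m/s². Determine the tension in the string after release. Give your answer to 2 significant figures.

Resolve each weight along its own incline: the 14 kg mass has component 14 × 10 × sin 34° = 78.287 N down its slope, and the 9 kg mass has 9 × 10 × sin 48° = 66.883 N down its slope.
The 14 kg side's 78.287 N exceeds the other side's 66.883 N, so that mass slides down and the 9 kg mass slides up. Taking that direction as positive, Newton's second law for the whole system gives 78.287 − 66.883 = (14 + 9) a, so a = 11.404 / 23 = 0.4958 m/s².
For the 9 kg mass (up-slope positive): T − 66.883 = 9 × 0.4958, so T = 71.345 N.

71 N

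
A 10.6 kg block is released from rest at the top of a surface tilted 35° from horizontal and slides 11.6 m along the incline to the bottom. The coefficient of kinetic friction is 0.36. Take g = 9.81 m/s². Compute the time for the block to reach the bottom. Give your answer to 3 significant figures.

The weight component along the incline is mg sin 35° = 59.644 N and the normal force is N = mg cos 35° = 85.180 N.
Friction up the slope is f = μN = 0.36 × 85.180 = 30.665 N, so the net downslope force is 59.644 − 30.665 = 28.979 N and a = 28.979 / 10.6 = 2.7339 m/s².
Starting from rest, L = ½at², so t = √(2L/a) = √(2 × 11.6 / 2.7339) = 2.9131 s.

2.91 s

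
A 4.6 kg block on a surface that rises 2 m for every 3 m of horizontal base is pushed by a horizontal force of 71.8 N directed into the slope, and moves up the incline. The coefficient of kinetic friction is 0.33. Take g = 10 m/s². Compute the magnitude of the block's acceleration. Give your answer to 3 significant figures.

The horizontal push has components F cos 33.69° = 71.8 × 0.8321 = 59.745 N up the incline and F sin 33.69° = 71.8 × 0.5547 = 39.827 N pressing into the surface.
The normal force is therefore N = mg cos 33.69° + F sin 33.69° = 38.277 + 39.827 = 78.104 N, and kinetic friction down the slope is μN = 0.33 × 78.104 = 25.774 N.
Along the incline: F cos 33.69° − mg sin 33.69° − μN = ma, so 59.745 − 25.516 − 25.774 = 4.6 a, giving a = 1.8380 m/s².

1.84 m/s²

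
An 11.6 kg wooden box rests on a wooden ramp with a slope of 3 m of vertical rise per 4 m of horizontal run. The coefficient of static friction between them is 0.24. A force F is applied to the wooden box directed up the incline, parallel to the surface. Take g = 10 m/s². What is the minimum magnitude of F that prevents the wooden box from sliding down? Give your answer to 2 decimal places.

47.33 N

The normal force is N = mg cos 36.87° = 92.800 N. With F at its minimum the wooden box is on the verge of sliding down, so static friction is at its maximum μ_s N = 0.24 × 92.800 = 22.272 N and acts up the slope.
Equilibrium along the incline: F + μ_s N = mg sin 36.87°, so F = 69.600 − 22.272 = 47.328 N.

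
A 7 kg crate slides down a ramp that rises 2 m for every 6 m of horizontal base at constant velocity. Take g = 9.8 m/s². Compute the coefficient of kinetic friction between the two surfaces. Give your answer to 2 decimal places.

0.33

At constant velocity the net force along the incline is zero: mg sin 18.43° = μ mg cos 18.43°.
So μ = tan 18.43° = 0.3162 / 0.9487 = 0.3333.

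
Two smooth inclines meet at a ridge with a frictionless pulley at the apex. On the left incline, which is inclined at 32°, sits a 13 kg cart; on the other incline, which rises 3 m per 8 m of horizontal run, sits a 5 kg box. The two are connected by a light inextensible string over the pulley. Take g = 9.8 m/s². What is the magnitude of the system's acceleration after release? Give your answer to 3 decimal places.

Resolve each weight along its own incline: the 13 kg mass has component 13 × 9.8 × sin 32° = 67.512 N down its slope, and the 5 kg mass has 5 × 9.8 × sin 20.56° = 17.205 N down its slope.
The 13 kg side's 67.512 N exceeds the other side's 17.205 N, so that mass slides down and the 5 kg mass slides up. Taking that direction as positive, Newton's second law for the whole system gives 67.512 − 17.205 = (13 + 5) a, so a = 50.307 / 18 = 2.7948 m/s².

2.795 m/s²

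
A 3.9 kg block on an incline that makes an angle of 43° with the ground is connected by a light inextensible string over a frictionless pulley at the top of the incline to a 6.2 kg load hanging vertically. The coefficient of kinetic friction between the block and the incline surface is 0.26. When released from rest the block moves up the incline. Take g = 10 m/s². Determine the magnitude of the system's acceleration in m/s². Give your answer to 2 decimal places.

2.77 m/s²

For the block on the incline: the weight component along the slope is m₁g sin 43° = 3.9 × 10 × 0.6820 = 26.598 N and the normal force is N = m₁g cos 43° = 28.523 N.
Kinetic friction opposes the block's motion up the incline: f = μN = 0.26 × 28.523 = 7.416 N acting down the slope.
Newton's second law for the block (up-slope positive): T − 26.598 − 7.416 = 3.9 a. For the hanging load (downward positive): 6.2 × 10 − T = 6.2 a.
Adding the two equations eliminates T: 27.986 = 10.1 a, so a = 2.7709 m/s².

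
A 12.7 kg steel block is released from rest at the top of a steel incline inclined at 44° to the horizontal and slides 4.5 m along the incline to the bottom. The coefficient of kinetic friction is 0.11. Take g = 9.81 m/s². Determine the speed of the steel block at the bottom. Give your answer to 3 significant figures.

7.37 m/s

The weight component along the incline is mg sin 44° = 86.545 N and the normal force is N = mg cos 44° = 89.620 N.
Friction up the slope is f = μN = 0.11 × 89.620 = 9.858 N, so the net downslope force is 86.545 − 9.858 = 76.687 N and a = 76.687 / 12.7 = 6.0383 m/s².
Starting from rest over a distance of 4.5 m, v² = 2aL = 2 × 6.0383 × 4.5 = 54.3447, so v = 7.3719 m/s.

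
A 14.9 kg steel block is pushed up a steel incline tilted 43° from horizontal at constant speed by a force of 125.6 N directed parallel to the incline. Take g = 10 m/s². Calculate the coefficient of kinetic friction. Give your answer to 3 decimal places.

0.220

At constant speed ΣF = 0 along the incline. The applied 125.6 N acts up the slope; the weight component mg sin 43° = 101.618 N and kinetic friction μN both act down the slope.
So 125.6 = 101.618 + μ × 108.972, giving μ = (125.6 − 101.618) / 108.972 = 0.2201.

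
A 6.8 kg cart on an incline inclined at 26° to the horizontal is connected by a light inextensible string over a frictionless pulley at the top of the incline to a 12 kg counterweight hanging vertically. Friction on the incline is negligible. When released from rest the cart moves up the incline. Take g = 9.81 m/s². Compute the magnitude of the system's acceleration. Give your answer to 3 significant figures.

4.71 m/s²

For the cart on the incline: the weight component along the slope is m₁g sin 26° = 6.8 × 9.81 × 0.4384 = 29.245 N and the normal force is N = m₁g cos 26° = 59.957 N.
Newton's second law for the cart (up-slope positive): T − 29.245 = 6.8 a. For the hanging counterweight (downward positive): 12 × 9.81 − T = 12 a.
Adding the two equations eliminates T: 88.475 = 18.8 a, so a = 4.7061 m/s².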